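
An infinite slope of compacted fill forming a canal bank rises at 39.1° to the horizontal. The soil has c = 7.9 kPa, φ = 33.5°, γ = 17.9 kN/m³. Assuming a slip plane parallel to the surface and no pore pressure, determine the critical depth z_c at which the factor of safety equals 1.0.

Setting FS = 1.00 in FS = [c + γz cos²β tanφ] / [γz sinβ cosβ] and solving for z:
z = c / [γ cosβ (FS·sinβ − cosβ·tanφ)]
  = 7.9 / [17.9·cos39.1°·(1.00·sin39.1° − cos39.1°·tan33.5°)]
  = 7.9 / [17.9·0.7760·(1.00·0.6307 − 0.7760·0.6619)]
  = 7.9 / 1.6256 = 4.860 m

z_c = 4.86 m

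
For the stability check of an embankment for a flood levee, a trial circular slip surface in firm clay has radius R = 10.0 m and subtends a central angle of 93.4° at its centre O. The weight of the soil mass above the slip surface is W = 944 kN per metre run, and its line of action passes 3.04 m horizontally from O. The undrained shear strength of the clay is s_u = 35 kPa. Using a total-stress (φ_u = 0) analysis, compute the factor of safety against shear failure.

FS = 1.99

Taking moments about the centre O, the resisting moment is provided by the undrained shear strength acting along the arc:
Arc length L_a = R·θ = 10.0·(93.4°·π/180) = 10.0·1.6301 = 16.30 m
M_R = s_u·L_a·R = 35·16.30·10.0 = 5705.5 kN·m/m
M_D = W·d = 944·3.04 = 2869.8 kN·m/m
FS = M_R / M_D = 5705.5 / 2869.8 = 1.988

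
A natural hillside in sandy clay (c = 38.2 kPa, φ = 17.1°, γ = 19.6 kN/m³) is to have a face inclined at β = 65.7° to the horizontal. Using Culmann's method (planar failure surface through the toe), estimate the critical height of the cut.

H_c = 20.05 m

Culmann's analysis gives the critical failure plane at α_cr = (β + φ)/2 = (65.7 + 17.1)/2 = 41.4°, and the critical height
H_c = (4c/γ) · sinβ cosφ / [1 − cos(β − φ)]
    = (4·38.2/19.6) · sin65.7°·cos17.1° / [1 − cos(48.6°)]
    = 7.796 · 0.9114·0.9558 / [1 − 0.6613]
    = 7.796 · 0.8711 / 0.3387
    = 20.05 m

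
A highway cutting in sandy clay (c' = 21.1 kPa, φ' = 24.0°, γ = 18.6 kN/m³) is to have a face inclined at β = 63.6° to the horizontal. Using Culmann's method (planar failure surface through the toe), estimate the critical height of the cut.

H_c = 16.18 m

Culmann's analysis gives the critical failure plane at α_cr = (β + φ')/2 = (63.6 + 24.0)/2 = 43.8°, and the critical height
H_c = (4c'/γ) · sinβ cosφ' / [1 − cos(β − φ')]
    = (4·21.1/18.6) · sin63.6°·cos24.0° / [1 − cos(39.6°)]
    = 4.538 · 0.8957·0.9135 / [1 − 0.7705]
    = 4.538 · 0.8183 / 0.2295
    = 16.18 m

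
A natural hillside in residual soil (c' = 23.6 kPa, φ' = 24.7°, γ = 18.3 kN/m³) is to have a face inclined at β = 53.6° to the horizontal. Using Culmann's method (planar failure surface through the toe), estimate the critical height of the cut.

H_c = 30.29 m

Culmann's analysis gives the critical failure plane at α_cr = (β + φ')/2 = (53.6 + 24.7)/2 = 39.1°, and the critical height
H_c = (4c'/γ) · sinβ cosφ' / [1 − cos(β − φ')]
    = (4·23.6/18.3) · sin53.6°·cos24.7° / [1 − cos(28.9°)]
    = 5.158 · 0.8049·0.9085 / [1 − 0.8755]
    = 5.158 · 0.7313 / 0.1245
    = 30.29 m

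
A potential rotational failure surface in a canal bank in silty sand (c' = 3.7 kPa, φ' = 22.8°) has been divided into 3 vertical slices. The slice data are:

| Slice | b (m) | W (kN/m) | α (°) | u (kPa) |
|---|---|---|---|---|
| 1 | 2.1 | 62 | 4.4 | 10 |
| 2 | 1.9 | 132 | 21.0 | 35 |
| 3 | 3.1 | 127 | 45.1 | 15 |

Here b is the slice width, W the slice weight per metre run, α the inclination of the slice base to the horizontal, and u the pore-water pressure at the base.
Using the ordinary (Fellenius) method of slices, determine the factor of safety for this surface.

FS = 0.57

Ordinary method of slices: FS = Σ[c'·Δl_i + (W_i cosα_i − u_i·Δl_i)·tanφ'] / Σ W_i sinα_i, with Δl_i = b_i / cosα_i.
Slice 1: Δl = 2.1/cos4.4° = 2.106 m; N'_1 = 62·cos4.4° − 10·2.106 = 40.8; c'Δl = 7.79; W sinα = 4.8
Slice 2: Δl = 1.9/cos21.0° = 2.035 m; N'_2 = 132·cos21.0° − 35·2.035 = 52.0; c'Δl = 7.53; W sinα = 47.3
Slice 3: Δl = 3.1/cos45.1° = 4.392 m; N'_3 = 127·cos45.1° − 15·4.392 = 23.8; c'Δl = 16.25; W sinα = 90.0
Σc'Δl = 31.6 kN/m; ΣN' = 116.5 kN/m; ΣW sinα = 142.0 kN/m
Resisting = 31.6 + 116.5·tan22.8° = 31.6 + 49.0 = 80.6 kN/m
FS = 80.6 / 142.0 = 0.567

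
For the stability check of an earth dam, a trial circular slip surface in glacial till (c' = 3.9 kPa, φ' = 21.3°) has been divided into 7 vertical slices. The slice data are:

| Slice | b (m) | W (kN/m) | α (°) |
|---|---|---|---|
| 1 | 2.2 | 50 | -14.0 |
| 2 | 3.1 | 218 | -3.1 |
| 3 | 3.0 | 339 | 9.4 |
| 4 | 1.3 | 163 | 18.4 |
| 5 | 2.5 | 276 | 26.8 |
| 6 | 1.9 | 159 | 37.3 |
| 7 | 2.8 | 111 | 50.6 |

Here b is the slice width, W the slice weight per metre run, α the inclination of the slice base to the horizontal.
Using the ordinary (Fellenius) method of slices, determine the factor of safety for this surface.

FS = 1.39

Ordinary method of slices: FS = Σ[c'·Δl_i + (W_i cosα_i)·tanφ'] / Σ W_i sinα_i, with Δl_i = b_i / cosα_i.
Slice 1: Δl = 2.2/cos(-14.0°) = 2.267 m; N'_1 = 50·cos(-14.0°) = 48.5; c'Δl = 8.84; W sinα = -12.1
Slice 2: Δl = 3.1/cos(-3.1°) = 3.105 m; N'_2 = 218·cos(-3.1°) = 217.7; c'Δl = 12.11; W sinα = -11.8
Slice 3: Δl = 3.0/cos9.4° = 3.041 m; N'_3 = 339·cos9.4° = 334.4; c'Δl = 11.86; W sinα = 55.4
Slice 4: Δl = 1.3/cos18.4° = 1.370 m; N'_4 = 163·cos18.4° = 154.7; c'Δl = 5.34; W sinα = 51.5
Slice 5: Δl = 2.5/cos26.8° = 2.801 m; N'_5 = 276·cos26.8° = 246.4; c'Δl = 10.92; W sinα = 124.4
Slice 6: Δl = 1.9/cos37.3° = 2.389 m; N'_6 = 159·cos37.3° = 126.5; c'Δl = 9.32; W sinα = 96.4
Slice 7: Δl = 2.8/cos50.6° = 4.411 m; N'_7 = 111·cos50.6° = 70.5; c'Δl = 17.20; W sinα = 85.8
Σc'Δl = 75.6 kN/m; ΣN' = 1198.6 kN/m; ΣW sinα = 389.5 kN/m
Resisting = 75.6 + 1198.6·tan21.3° = 75.6 + 467.3 = 542.9 kN/m
FS = 542.9 / 389.5 = 1.394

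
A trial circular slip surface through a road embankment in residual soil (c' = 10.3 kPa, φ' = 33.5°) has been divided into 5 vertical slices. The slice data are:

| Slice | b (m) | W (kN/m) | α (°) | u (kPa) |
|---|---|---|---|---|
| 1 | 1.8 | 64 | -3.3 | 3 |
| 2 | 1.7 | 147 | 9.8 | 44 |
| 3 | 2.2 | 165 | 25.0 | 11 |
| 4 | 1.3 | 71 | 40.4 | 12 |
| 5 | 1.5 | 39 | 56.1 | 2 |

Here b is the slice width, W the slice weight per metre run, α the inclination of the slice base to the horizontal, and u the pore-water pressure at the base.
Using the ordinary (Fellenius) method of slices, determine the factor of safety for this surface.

Ordinary method of slices: FS = Σ[c'·Δl_i + (W_i cosα_i − u_i·Δl_i)·tanφ'] / Σ W_i sinα_i, with Δl_i = b_i / cosα_i.
Slice 1: Δl = 1.8/cos(-3.3°) = 1.803 m; N'_1 = 64·cos(-3.3°) − 3·1.803 = 58.5; c'Δl = 18.57; W sinα = -3.7
Slice 2: Δl = 1.7/cos9.8° = 1.725 m; N'_2 = 147·cos9.8° − 44·1.725 = 68.9; c'Δl = 17.77; W sinα = 25.0
Slice 3: Δl = 2.2/cos25.0° = 2.427 m; N'_3 = 165·cos25.0° − 11·2.427 = 122.8; c'Δl = 25.00; W sinα = 69.7
Slice 4: Δl = 1.3/cos40.4° = 1.707 m; N'_4 = 71·cos40.4° − 12·1.707 = 33.6; c'Δl = 17.58; W sinα = 46.0
Slice 5: Δl = 1.5/cos56.1° = 2.689 m; N'_5 = 39·cos56.1° − 2·2.689 = 16.4; c'Δl = 27.70; W sinα = 32.4
Σc'Δl = 106.6 kN/m; ΣN' = 300.2 kN/m; ΣW sinα = 169.5 kN/m
Resisting = 106.6 + 300.2·tan33.5° = 106.6 + 198.7 = 305.3 kN/m
FS = 305.3 / 169.5 = 1.802

FS = 1.80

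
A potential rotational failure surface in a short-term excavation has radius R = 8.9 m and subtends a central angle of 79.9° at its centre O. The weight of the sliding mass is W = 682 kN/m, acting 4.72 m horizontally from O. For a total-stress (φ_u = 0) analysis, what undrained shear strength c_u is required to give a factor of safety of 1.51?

FS = c_u·L_a·R / (W·d), so c_u = FS·W·d / (L_a·R).
Arc length L_a = R·θ = 8.9·(79.9°·π/180) = 8.9·1.3945 = 12.41 m
c_u = 1.51·682·4.72 / (12.41·8.9) = 4860.8 / 110.46 = 44.00 kPa

c_u = 44.0 kPa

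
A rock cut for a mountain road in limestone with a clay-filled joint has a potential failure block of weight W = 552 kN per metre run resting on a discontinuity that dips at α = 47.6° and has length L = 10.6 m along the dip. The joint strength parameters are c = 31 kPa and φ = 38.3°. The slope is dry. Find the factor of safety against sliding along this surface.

FS = 1.53

Resolving the block weight along and normal to the plane and applying the Mohr–Coulomb strength on the joint:
N' = W cosα = 552·cos47.6° = 372.2 kN/m
Driving force T = W sinα = 552·sin47.6° = 407.6 kN/m
Resisting force R = c·L + N'·tanφ = 31·10.6 + 372.2·tan38.3° = 328.6 + 294.0 = 622.6 kN/m
FS = R / T = 622.6 / 407.6 = 1.527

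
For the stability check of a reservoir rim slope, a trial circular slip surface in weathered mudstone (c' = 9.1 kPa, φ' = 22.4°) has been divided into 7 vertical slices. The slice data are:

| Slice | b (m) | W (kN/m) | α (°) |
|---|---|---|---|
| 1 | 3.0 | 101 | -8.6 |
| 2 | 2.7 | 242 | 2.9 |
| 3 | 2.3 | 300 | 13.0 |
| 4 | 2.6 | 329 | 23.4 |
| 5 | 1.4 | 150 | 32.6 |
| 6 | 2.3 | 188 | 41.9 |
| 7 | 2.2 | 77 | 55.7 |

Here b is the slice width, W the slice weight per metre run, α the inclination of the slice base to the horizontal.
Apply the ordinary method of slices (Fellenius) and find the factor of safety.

FS = 1.49

Ordinary method of slices: FS = Σ[c'·Δl_i + (W_i cosα_i)·tanφ'] / Σ W_i sinα_i, with Δl_i = b_i / cosα_i.
Slice 1: Δl = 3.0/cos(-8.6°) = 3.034 m; N'_1 = 101·cos(-8.6°) = 99.9; c'Δl = 27.61; W sinα = -15.1
Slice 2: Δl = 2.7/cos2.9° = 2.703 m; N'_2 = 242·cos2.9° = 241.7; c'Δl = 24.60; W sinα = 12.2
Slice 3: Δl = 2.3/cos13.0° = 2.360 m; N'_3 = 300·cos13.0° = 292.3; c'Δl = 21.48; W sinα = 67.5
Slice 4: Δl = 2.6/cos23.4° = 2.833 m; N'_4 = 329·cos23.4° = 301.9; c'Δl = 25.78; W sinα = 130.7
Slice 5: Δl = 1.4/cos32.6° = 1.662 m; N'_5 = 150·cos32.6° = 126.4; c'Δl = 15.12; W sinα = 80.8
Slice 6: Δl = 2.3/cos41.9° = 3.090 m; N'_6 = 188·cos41.9° = 139.9; c'Δl = 28.12; W sinα = 125.6
Slice 7: Δl = 2.2/cos55.7° = 3.904 m; N'_7 = 77·cos55.7° = 43.4; c'Δl = 35.53; W sinα = 63.6
Σc'Δl = 178.2 kN/m; ΣN' = 1245.5 kN/m; ΣW sinα = 465.3 kN/m
Resisting = 178.2 + 1245.5·tan22.4° = 178.2 + 513.4 = 691.6 kN/m
FS = 691.6 / 465.3 = 1.486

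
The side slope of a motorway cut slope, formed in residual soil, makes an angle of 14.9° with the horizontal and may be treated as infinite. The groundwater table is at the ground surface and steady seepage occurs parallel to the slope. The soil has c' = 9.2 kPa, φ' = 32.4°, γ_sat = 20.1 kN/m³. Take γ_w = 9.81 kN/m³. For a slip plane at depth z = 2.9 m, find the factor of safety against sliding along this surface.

With seepage parallel to the slope and the water table at the surface, the effective normal stress on the slip plane uses the buoyant unit weight γ' = γ_sat − γ_w while the driving shear stress uses γ_sat:
FS = [c' + γ' z cos²β tanφ'] / [γ_sat z sinβ cosβ]
γ' = 20.1 − 9.81 = 10.29 kN/m³
Numerator = 9.2 + 10.29·2.9·cos²14.9°·tan32.4° = 9.2 + 10.29·2.9·0.9339·0.6346 = 26.886 kPa
Denominator = 20.1·2.9·sin14.9°·cos14.9° = 20.1·2.9·0.2571·0.9664 = 14.484 kPa
FS = 26.886 / 14.484 = 1.856

FS = 1.86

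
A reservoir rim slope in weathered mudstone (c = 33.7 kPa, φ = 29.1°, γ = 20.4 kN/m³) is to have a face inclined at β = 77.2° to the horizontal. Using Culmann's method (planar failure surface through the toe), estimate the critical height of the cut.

H_c = 16.95 m

Culmann's analysis gives the critical failure plane at α_cr = (β + φ)/2 = (77.2 + 29.1)/2 = 53.2°, and the critical height
H_c = (4c/γ) · sinβ cosφ / [1 − cos(β − φ)]
    = (4·33.7/20.4) · sin77.2°·cos29.1° / [1 − cos(48.1°)]
    = 6.608 · 0.9751·0.8738 / [1 − 0.6678]
    = 6.608 · 0.8521 / 0.3322
    = 16.95 m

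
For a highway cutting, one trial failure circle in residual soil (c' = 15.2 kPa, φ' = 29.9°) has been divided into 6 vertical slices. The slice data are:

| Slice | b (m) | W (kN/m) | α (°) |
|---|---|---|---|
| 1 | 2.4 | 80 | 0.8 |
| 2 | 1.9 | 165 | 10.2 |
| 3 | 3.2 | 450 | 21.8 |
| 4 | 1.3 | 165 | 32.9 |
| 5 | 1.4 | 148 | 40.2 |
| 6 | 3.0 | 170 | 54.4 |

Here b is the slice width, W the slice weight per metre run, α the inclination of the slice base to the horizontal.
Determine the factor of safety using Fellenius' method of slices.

FS = 1.59

Ordinary method of slices: FS = Σ[c'·Δl_i + (W_i cosα_i)·tanφ'] / Σ W_i sinα_i, with Δl_i = b_i / cosα_i.
Slice 1: Δl = 2.4/cos0.8° = 2.400 m; N'_1 = 80·cos0.8° = 80.0; c'Δl = 36.48; W sinα = 1.1
Slice 2: Δl = 1.9/cos10.2° = 1.931 m; N'_2 = 165·cos10.2° = 162.4; c'Δl = 29.34; W sinα = 29.2
Slice 3: Δl = 3.2/cos21.8° = 3.446 m; N'_3 = 450·cos21.8° = 417.8; c'Δl = 52.39; W sinα = 167.1
Slice 4: Δl = 1.3/cos32.9° = 1.548 m; N'_4 = 165·cos32.9° = 138.5; c'Δl = 23.53; W sinα = 89.6
Slice 5: Δl = 1.4/cos40.2° = 1.833 m; N'_5 = 148·cos40.2° = 113.0; c'Δl = 27.86; W sinα = 95.5
Slice 6: Δl = 3.0/cos54.4° = 5.154 m; N'_6 = 170·cos54.4° = 99.0; c'Δl = 78.33; W sinα = 138.2
Σc'Δl = 247.9 kN/m; ΣN' = 1010.7 kN/m; ΣW sinα = 520.8 kN/m
Resisting = 247.9 + 1010.7·tan29.9° = 247.9 + 581.2 = 829.1 kN/m
FS = 829.1 / 520.8 = 1.592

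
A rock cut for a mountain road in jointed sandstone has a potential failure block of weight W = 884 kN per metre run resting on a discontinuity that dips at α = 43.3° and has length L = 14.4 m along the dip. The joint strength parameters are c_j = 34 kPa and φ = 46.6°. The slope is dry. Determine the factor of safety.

FS = 1.93

Resolving the block weight along and normal to the plane and applying the Mohr–Coulomb strength on the joint:
N' = W cosα = 884·cos43.3° = 643.4 kN/m
Driving force T = W sinα = 884·sin43.3° = 606.3 kN/m
Resisting force R = c_j·L + N'·tanφ = 34·14.4 + 643.4·tan46.6° = 489.6 + 680.3 = 1169.9 kN/m
FS = R / T = 1169.9 / 606.3 = 1.930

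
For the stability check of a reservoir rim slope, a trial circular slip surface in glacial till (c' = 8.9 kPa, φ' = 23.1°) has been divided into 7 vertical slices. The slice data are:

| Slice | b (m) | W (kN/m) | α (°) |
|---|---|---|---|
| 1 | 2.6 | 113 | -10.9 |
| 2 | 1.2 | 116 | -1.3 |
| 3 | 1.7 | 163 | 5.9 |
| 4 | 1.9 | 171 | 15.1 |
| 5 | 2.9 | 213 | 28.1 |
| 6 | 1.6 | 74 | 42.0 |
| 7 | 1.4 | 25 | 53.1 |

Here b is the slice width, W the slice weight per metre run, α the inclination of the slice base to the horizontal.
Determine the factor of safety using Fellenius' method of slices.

Ordinary method of slices: FS = Σ[c'·Δl_i + (W_i cosα_i)·tanφ'] / Σ W_i sinα_i, with Δl_i = b_i / cosα_i.
Slice 1: Δl = 2.6/cos(-10.9°) = 2.648 m; N'_1 = 113·cos(-10.9°) = 111.0; c'Δl = 23.57; W sinα = -21.4
Slice 2: Δl = 1.2/cos(-1.3°) = 1.200 m; N'_2 = 116·cos(-1.3°) = 116.0; c'Δl = 10.68; W sinα = -2.6
Slice 3: Δl = 1.7/cos5.9° = 1.709 m; N'_3 = 163·cos5.9° = 162.1; c'Δl = 15.21; W sinα = 16.8
Slice 4: Δl = 1.9/cos15.1° = 1.968 m; N'_4 = 171·cos15.1° = 165.1; c'Δl = 17.51; W sinα = 44.5
Slice 5: Δl = 2.9/cos28.1° = 3.288 m; N'_5 = 213·cos28.1° = 187.9; c'Δl = 29.26; W sinα = 100.3
Slice 6: Δl = 1.6/cos42.0° = 2.153 m; N'_6 = 74·cos42.0° = 55.0; c'Δl = 19.16; W sinα = 49.5
Slice 7: Δl = 1.4/cos53.1° = 2.332 m; N'_7 = 25·cos53.1° = 15.0; c'Δl = 20.75; W sinα = 20.0
Σc'Δl = 136.1 kN/m; ΣN' = 812.1 kN/m; ΣW sinα = 207.1 kN/m
Resisting = 136.1 + 812.1·tan23.1° = 136.1 + 346.4 = 482.5 kN/m
FS = 482.5 / 207.1 = 2.329

FS = 2.33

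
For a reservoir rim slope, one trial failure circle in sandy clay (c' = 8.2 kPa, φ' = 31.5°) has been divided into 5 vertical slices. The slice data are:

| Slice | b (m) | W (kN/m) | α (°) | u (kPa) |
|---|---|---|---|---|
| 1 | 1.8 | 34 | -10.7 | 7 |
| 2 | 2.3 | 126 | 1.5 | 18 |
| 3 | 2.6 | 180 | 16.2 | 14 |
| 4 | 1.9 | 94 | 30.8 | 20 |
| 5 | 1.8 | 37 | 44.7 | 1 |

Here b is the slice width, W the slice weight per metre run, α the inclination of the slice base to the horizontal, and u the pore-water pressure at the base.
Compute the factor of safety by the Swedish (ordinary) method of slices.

FS = 2.30

Ordinary method of slices: FS = Σ[c'·Δl_i + (W_i cosα_i − u_i·Δl_i)·tanφ'] / Σ W_i sinα_i, with Δl_i = b_i / cosα_i.
Slice 1: Δl = 1.8/cos(-10.7°) = 1.832 m; N'_1 = 34·cos(-10.7°) − 7·1.832 = 20.6; c'Δl = 15.02; W sinα = -6.3
Slice 2: Δl = 2.3/cos1.5° = 2.301 m; N'_2 = 126·cos1.5° − 18·2.301 = 84.5; c'Δl = 18.87; W sinα = 3.3
Slice 3: Δl = 2.6/cos16.2° = 2.708 m; N'_3 = 180·cos16.2° − 14·2.708 = 134.9; c'Δl = 22.20; W sinα = 50.2
Slice 4: Δl = 1.9/cos30.8° = 2.212 m; N'_4 = 94·cos30.8° − 20·2.212 = 36.5; c'Δl = 18.14; W sinα = 48.1
Slice 5: Δl = 1.8/cos44.7° = 2.532 m; N'_5 = 37·cos44.7° − 1·2.532 = 23.8; c'Δl = 20.77; W sinα = 26.0
Σc'Δl = 95.0 kN/m; ΣN' = 300.3 kN/m; ΣW sinα = 121.4 kN/m
Resisting = 95.0 + 300.3·tan31.5° = 95.0 + 184.1 = 279.0 kN/m
FS = 279.0 / 121.4 = 2.299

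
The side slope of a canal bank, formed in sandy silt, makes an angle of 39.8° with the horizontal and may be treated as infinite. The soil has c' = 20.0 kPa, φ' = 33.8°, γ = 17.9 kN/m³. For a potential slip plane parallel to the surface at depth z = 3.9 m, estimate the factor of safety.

For an infinite slope with a slip plane parallel to the surface (no pore pressure): FS = [c' + γz cos²β tanφ'] / [γz sinβ cosβ].
γz = 17.9·3.9 = 69.81 kN/m²
Numerator = 20.0 + 69.81·cos²39.8°·tan33.8° = 20.0 + 69.81·0.5903·0.6694 = 47.585 kPa
Denominator = 69.81·sin39.8°·cos39.8° = 69.81·0.6401·0.7683 = 34.332 kPa
FS = 47.585 / 34.332 = 1.386

FS = 1.39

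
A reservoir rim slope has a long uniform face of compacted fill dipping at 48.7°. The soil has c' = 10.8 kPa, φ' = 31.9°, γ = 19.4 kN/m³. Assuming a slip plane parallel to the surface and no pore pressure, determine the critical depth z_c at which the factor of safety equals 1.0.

Setting FS = 1.00 in FS = [c' + γz cos²β tanφ'] / [γz sinβ cosβ] and solving for z:
z = c' / [γ cosβ (FS·sinβ − cosβ·tanφ')]
  = 10.8 / [19.4·cos48.7°·(1.00·sin48.7° − cos48.7°·tan31.9°)]
  = 10.8 / [19.4·0.6600·(1.00·0.7513 − 0.6600·0.6224)]
  = 10.8 / 4.3591 = 2.478 m

z_c = 2.48 m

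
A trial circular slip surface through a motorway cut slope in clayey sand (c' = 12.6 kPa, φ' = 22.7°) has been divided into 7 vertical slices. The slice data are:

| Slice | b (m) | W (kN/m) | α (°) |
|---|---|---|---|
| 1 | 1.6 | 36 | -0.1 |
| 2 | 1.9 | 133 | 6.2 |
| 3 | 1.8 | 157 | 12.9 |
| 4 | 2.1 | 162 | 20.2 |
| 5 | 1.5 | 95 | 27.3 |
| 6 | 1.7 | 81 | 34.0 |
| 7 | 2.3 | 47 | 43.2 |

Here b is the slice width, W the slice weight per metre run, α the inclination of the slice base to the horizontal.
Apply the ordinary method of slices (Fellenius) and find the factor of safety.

Ordinary method of slices: FS = Σ[c'·Δl_i + (W_i cosα_i)·tanφ'] / Σ W_i sinα_i, with Δl_i = b_i / cosα_i.
Slice 1: Δl = 1.6/cos(-0.1°) = 1.600 m; N'_1 = 36·cos(-0.1°) = 36.0; c'Δl = 20.16; W sinα = -0.1
Slice 2: Δl = 1.9/cos6.2° = 1.911 m; N'_2 = 133·cos6.2° = 132.2; c'Δl = 24.08; W sinα = 14.4
Slice 3: Δl = 1.8/cos12.9° = 1.847 m; N'_3 = 157·cos12.9° = 153.0; c'Δl = 23.27; W sinα = 35.1
Slice 4: Δl = 2.1/cos20.2° = 2.238 m; N'_4 = 162·cos20.2° = 152.0; c'Δl = 28.19; W sinα = 55.9
Slice 5: Δl = 1.5/cos27.3° = 1.688 m; N'_5 = 95·cos27.3° = 84.4; c'Δl = 21.27; W sinα = 43.6
Slice 6: Δl = 1.7/cos34.0° = 2.051 m; N'_6 = 81·cos34.0° = 67.2; c'Δl = 25.84; W sinα = 45.3
Slice 7: Δl = 2.3/cos43.2° = 3.155 m; N'_7 = 47·cos43.2° = 34.3; c'Δl = 39.75; W sinα = 32.2
Σc'Δl = 182.6 kN/m; ΣN' = 659.1 kN/m; ΣW sinα = 226.3 kN/m
Resisting = 182.6 + 659.1·tan22.7° = 182.6 + 275.7 = 458.3 kN/m
FS = 458.3 / 226.3 = 2.025

FS = 2.02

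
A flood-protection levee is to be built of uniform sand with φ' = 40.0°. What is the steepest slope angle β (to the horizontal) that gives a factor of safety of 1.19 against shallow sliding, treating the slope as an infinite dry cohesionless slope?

β = 35.2°

For an infinite dry cohesionless slope FS = tanφ'/tanβ, so tanβ = tanφ' / FS.
tanβ = tan40.0° / 1.19 = 0.8391 / 1.19 = 0.7051
β = arctan(0.7051) = 35.19°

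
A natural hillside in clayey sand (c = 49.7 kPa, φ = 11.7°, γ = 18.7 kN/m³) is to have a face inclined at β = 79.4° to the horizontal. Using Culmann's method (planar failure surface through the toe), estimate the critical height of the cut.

Culmann's analysis gives the critical failure plane at α_cr = (β + φ)/2 = (79.4 + 11.7)/2 = 45.6°, and the critical height
H_c = (4c/γ) · sinβ cosφ / [1 − cos(β − φ)]
    = (4·49.7/18.7) · sin79.4°·cos11.7° / [1 − cos(67.7°)]
    = 10.631 · 0.9829·0.9792 / [1 − 0.3795]
    = 10.631 · 0.9625 / 0.6205
    = 16.49 m

H_c = 16.49 m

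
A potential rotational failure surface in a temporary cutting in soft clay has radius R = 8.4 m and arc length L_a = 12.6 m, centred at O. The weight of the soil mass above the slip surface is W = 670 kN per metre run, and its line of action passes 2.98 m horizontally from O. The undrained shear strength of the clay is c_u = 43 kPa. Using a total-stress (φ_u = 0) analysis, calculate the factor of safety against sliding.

Taking moments about the centre O, the resisting moment is provided by the undrained shear strength acting along the arc:
M_R = c_u·L_a·R = 43·12.60·8.4 = 4551.1 kN·m/m
M_D = W·d = 670·2.98 = 1996.6 kN·m/m
FS = M_R / M_D = 4551.1 / 1996.6 = 2.279

FS = 2.28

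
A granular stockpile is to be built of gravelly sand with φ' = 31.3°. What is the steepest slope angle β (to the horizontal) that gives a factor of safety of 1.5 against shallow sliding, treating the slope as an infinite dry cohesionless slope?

For an infinite dry cohesionless slope FS = tanφ'/tanβ, so tanβ = tanφ' / FS.
tanβ = tan31.3° / 1.5 = 0.6080 / 1.5 = 0.4053
β = arctan(0.4053) = 22.06°

β = 22.1°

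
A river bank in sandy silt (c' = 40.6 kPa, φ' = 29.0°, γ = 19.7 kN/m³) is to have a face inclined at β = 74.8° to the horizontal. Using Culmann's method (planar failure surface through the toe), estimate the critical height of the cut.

H_c = 22.98 m

Culmann's analysis gives the critical failure plane at α_cr = (β + φ')/2 = (74.8 + 29.0)/2 = 51.9°, and the critical height
H_c = (4c'/γ) · sinβ cosφ' / [1 − cos(β − φ')]
    = (4·40.6/19.7) · sin74.8°·cos29.0° / [1 − cos(45.8°)]
    = 8.244 · 0.9650·0.8746 / [1 − 0.6972]
    = 8.244 · 0.8440 / 0.3028
    = 22.98 m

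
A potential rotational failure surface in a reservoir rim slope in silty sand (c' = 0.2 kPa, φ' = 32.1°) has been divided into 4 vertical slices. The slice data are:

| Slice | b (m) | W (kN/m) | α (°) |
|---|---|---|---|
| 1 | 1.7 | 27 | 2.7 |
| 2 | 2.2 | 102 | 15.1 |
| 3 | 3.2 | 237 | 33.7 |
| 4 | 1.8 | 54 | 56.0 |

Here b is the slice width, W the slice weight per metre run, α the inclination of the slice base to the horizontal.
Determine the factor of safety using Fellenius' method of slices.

Ordinary method of slices: FS = Σ[c'·Δl_i + (W_i cosα_i)·tanφ'] / Σ W_i sinα_i, with Δl_i = b_i / cosα_i.
Slice 1: Δl = 1.7/cos2.7° = 1.702 m; N'_1 = 27·cos2.7° = 27.0; c'Δl = 0.34; W sinα = 1.3
Slice 2: Δl = 2.2/cos15.1° = 2.279 m; N'_2 = 102·cos15.1° = 98.5; c'Δl = 0.46; W sinα = 26.6
Slice 3: Δl = 3.2/cos33.7° = 3.846 m; N'_3 = 237·cos33.7° = 197.2; c'Δl = 0.77; W sinα = 131.5
Slice 4: Δl = 1.8/cos56.0° = 3.219 m; N'_4 = 54·cos56.0° = 30.2; c'Δl = 0.64; W sinα = 44.8
Σc'Δl = 2.2 kN/m; ΣN' = 352.8 kN/m; ΣW sinα = 204.1 kN/m
Resisting = 2.2 + 352.8·tan32.1° = 2.2 + 221.3 = 223.5 kN/m
FS = 223.5 / 204.1 = 1.095

FS = 1.10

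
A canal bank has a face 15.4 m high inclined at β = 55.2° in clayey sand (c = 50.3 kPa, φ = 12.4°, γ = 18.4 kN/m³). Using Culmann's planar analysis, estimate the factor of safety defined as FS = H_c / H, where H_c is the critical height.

FS = 2.14

H_c = (4c/γ) · sinβ cosφ / [1 − cos(β − φ)]
    = (4·50.3/18.4) · sin55.2°·cos12.4° / [1 − cos42.8°]
    = 10.935 · 0.8020 / 0.2663 = 32.94 m
FS = H_c / H = 32.94 / 15.4 = 2.139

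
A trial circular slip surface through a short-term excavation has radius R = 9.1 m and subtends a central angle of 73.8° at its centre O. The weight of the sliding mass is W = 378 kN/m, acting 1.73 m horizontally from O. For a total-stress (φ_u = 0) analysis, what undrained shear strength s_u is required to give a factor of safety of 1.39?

FS = s_u·L_a·R / (W·d), so s_u = FS·W·d / (L_a·R).
Arc length L_a = R·θ = 9.1·(73.8°·π/180) = 9.1·1.2881 = 11.72 m
s_u = 1.39·378·1.73 / (11.72·9.1) = 909.0 / 106.66 = 8.52 kPa

s_u = 8.5 kPa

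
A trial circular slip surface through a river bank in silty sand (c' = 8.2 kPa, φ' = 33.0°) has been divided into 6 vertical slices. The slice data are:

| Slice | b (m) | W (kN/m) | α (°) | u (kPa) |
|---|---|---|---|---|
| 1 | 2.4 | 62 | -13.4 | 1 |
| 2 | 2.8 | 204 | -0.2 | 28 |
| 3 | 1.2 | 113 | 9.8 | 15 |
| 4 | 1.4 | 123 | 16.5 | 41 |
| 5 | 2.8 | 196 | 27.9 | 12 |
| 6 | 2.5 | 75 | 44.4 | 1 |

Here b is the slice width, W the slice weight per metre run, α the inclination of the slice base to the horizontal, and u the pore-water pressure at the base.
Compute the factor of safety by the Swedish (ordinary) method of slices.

Ordinary method of slices: FS = Σ[c'·Δl_i + (W_i cosα_i − u_i·Δl_i)·tanφ'] / Σ W_i sinα_i, with Δl_i = b_i / cosα_i.
Slice 1: Δl = 2.4/cos(-13.4°) = 2.467 m; N'_1 = 62·cos(-13.4°) − 1·2.467 = 57.8; c'Δl = 20.23; W sinα = -14.4
Slice 2: Δl = 2.8/cos(-0.2°) = 2.800 m; N'_2 = 204·cos(-0.2°) − 28·2.800 = 125.6; c'Δl = 22.96; W sinα = -0.7
Slice 3: Δl = 1.2/cos9.8° = 1.218 m; N'_3 = 113·cos9.8° − 15·1.218 = 93.1; c'Δl = 9.99; W sinα = 19.2
Slice 4: Δl = 1.4/cos16.5° = 1.460 m; N'_4 = 123·cos16.5° − 41·1.460 = 58.1; c'Δl = 11.97; W sinα = 34.9
Slice 5: Δl = 2.8/cos27.9° = 3.168 m; N'_5 = 196·cos27.9° − 12·3.168 = 135.2; c'Δl = 25.98; W sinα = 91.7
Slice 6: Δl = 2.5/cos44.4° = 3.499 m; N'_6 = 75·cos44.4° − 1·3.499 = 50.1; c'Δl = 28.69; W sinα = 52.5
Σc'Δl = 119.8 kN/m; ΣN' = 519.9 kN/m; ΣW sinα = 183.3 kN/m
Resisting = 119.8 + 519.9·tan33.0° = 119.8 + 337.6 = 457.4 kN/m
FS = 457.4 / 183.3 = 2.496

FS = 2.50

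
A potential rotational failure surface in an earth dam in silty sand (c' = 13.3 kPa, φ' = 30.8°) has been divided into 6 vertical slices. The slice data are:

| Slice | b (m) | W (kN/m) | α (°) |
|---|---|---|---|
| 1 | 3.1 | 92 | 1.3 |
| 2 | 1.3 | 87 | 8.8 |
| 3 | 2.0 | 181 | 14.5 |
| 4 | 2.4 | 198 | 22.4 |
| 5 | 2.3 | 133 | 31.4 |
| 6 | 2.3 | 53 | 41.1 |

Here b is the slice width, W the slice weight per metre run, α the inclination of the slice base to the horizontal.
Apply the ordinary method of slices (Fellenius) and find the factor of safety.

Ordinary method of slices: FS = Σ[c'·Δl_i + (W_i cosα_i)·tanφ'] / Σ W_i sinα_i, with Δl_i = b_i / cosα_i.
Slice 1: Δl = 3.1/cos1.3° = 3.101 m; N'_1 = 92·cos1.3° = 92.0; c'Δl = 41.24; W sinα = 2.1
Slice 2: Δl = 1.3/cos8.8° = 1.315 m; N'_2 = 87·cos8.8° = 86.0; c'Δl = 17.50; W sinα = 13.3
Slice 3: Δl = 2.0/cos14.5° = 2.066 m; N'_3 = 181·cos14.5° = 175.2; c'Δl = 27.48; W sinα = 45.3
Slice 4: Δl = 2.4/cos22.4° = 2.596 m; N'_4 = 198·cos22.4° = 183.1; c'Δl = 34.53; W sinα = 75.5
Slice 5: Δl = 2.3/cos31.4° = 2.695 m; N'_5 = 133·cos31.4° = 113.5; c'Δl = 35.84; W sinα = 69.3
Slice 6: Δl = 2.3/cos41.1° = 3.052 m; N'_6 = 53·cos41.1° = 39.9; c'Δl = 40.59; W sinα = 34.8
Σc'Δl = 197.2 kN/m; ΣN' = 689.7 kN/m; ΣW sinα = 240.3 kN/m
Resisting = 197.2 + 689.7·tan30.8° = 197.2 + 411.1 = 608.3 kN/m
FS = 608.3 / 240.3 = 2.531

FS = 2.53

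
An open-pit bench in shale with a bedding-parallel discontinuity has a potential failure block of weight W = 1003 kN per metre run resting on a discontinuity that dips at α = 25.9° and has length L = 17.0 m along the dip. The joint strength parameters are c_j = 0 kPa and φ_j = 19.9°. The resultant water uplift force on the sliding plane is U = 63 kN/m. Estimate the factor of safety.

FS = 0.69

Resolving the block weight along and normal to the plane and applying the Mohr–Coulomb strength on the joint:
N' = W cosα − U = 1003·cos25.9° − 63 = 839.3 kN/m
Driving force T = W sinα = 1003·sin25.9° = 438.1 kN/m
Resisting force R = c_j·L + N'·tanφ_j = 0·17.0 + 839.3·tan19.9° = 0.0 + 303.8 = 303.8 kN/m
FS = R / T = 303.8 / 438.1 = 0.693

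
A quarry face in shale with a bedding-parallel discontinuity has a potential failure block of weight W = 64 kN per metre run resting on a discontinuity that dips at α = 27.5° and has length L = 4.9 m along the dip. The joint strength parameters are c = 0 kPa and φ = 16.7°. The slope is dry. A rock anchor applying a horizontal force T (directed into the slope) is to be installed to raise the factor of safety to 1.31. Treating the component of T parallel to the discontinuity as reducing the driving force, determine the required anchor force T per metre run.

T = 17 kN/m

Resolving forces along and normal to the sliding plane, with the horizontal anchor force T adding T·sinα to the effective normal force and T·cosα acting up the plane against the driving force:
FS = [cL + (W cosα + T sinα) tanφ] / [W sinα − T cosα]
Without the anchor: N' = 56.8 kN/m, driving T_d = 29.6 kN/m, resisting R = 0·4.9 + 56.8·tan16.7° = 17.0 kN/m, FS = 0.58.
Setting FS = 1.31 and solving for T:
1.31·(29.6 − T cos27.5°) = 17.0 + T sin27.5°·tan16.7°
T·(sin27.5°·tan16.7° + 1.31·cos27.5°) = 1.31·29.6 − 17.0
T·(0.4617·0.3000 + 1.31·0.8870) = 38.7 − 17.0 = 21.7
T·1.3005 = 21.7
T = 16.7 kN/m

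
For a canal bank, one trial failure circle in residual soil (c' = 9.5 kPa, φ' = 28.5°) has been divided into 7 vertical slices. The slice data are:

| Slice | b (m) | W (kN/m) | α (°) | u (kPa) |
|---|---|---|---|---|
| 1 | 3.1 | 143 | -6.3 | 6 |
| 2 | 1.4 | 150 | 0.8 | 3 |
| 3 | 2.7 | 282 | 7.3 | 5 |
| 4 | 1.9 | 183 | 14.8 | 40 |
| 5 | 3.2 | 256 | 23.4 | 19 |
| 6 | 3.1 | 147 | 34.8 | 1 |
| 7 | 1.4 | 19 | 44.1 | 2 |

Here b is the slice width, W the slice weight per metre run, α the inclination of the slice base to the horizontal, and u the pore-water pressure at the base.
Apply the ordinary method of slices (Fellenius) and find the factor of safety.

FS = 2.54

Ordinary method of slices: FS = Σ[c'·Δl_i + (W_i cosα_i − u_i·Δl_i)·tanφ'] / Σ W_i sinα_i, with Δl_i = b_i / cosα_i.
Slice 1: Δl = 3.1/cos(-6.3°) = 3.119 m; N'_1 = 143·cos(-6.3°) − 6·3.119 = 123.4; c'Δl = 29.63; W sinα = -15.7
Slice 2: Δl = 1.4/cos0.8° = 1.400 m; N'_2 = 150·cos0.8° − 3·1.400 = 145.8; c'Δl = 13.30; W sinα = 2.1
Slice 3: Δl = 2.7/cos7.3° = 2.722 m; N'_3 = 282·cos7.3° − 5·2.722 = 266.1; c'Δl = 25.86; W sinα = 35.8
Slice 4: Δl = 1.9/cos14.8° = 1.965 m; N'_4 = 183·cos14.8° − 40·1.965 = 98.3; c'Δl = 18.67; W sinα = 46.7
Slice 5: Δl = 3.2/cos23.4° = 3.487 m; N'_5 = 256·cos23.4° − 19·3.487 = 168.7; c'Δl = 33.12; W sinα = 101.7
Slice 6: Δl = 3.1/cos34.8° = 3.775 m; N'_6 = 147·cos34.8° − 1·3.775 = 116.9; c'Δl = 35.86; W sinα = 83.9
Slice 7: Δl = 1.4/cos44.1° = 1.950 m; N'_7 = 19·cos44.1° − 2·1.950 = 9.7; c'Δl = 18.52; W sinα = 13.2
Σc'Δl = 175.0 kN/m; ΣN' = 929.0 kN/m; ΣW sinα = 267.8 kN/m
Resisting = 175.0 + 929.0·tan28.5° = 175.0 + 504.4 = 679.4 kN/m
FS = 679.4 / 267.8 = 2.537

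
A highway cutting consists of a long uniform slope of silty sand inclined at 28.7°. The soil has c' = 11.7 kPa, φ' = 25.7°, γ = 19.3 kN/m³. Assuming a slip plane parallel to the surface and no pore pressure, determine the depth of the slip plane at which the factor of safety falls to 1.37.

z = 2.93 m

Setting FS = 1.37 in FS = [c' + γz cos²β tanφ'] / [γz sinβ cosβ] and solving for z:
z = c' / [γ cosβ (FS·sinβ − cosβ·tanφ')]
  = 11.7 / [19.3·cos28.7°·(1.37·sin28.7° − cos28.7°·tan25.7°)]
  = 11.7 / [19.3·0.8771·(1.37·0.4802 − 0.8771·0.4813)]
  = 11.7 / 3.9912 = 2.931 m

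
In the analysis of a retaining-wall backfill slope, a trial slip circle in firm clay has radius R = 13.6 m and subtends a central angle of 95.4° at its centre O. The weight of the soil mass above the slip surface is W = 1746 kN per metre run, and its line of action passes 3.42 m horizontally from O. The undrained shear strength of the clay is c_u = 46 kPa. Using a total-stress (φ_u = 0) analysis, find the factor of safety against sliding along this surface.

Taking moments about the centre O, the resisting moment is provided by the undrained shear strength acting along the arc:
Arc length L_a = R·θ = 13.6·(95.4°·π/180) = 13.6·1.6650 = 22.64 m
M_R = c_u·L_a·R = 46·22.64·13.6 = 14166.5 kN·m/m
M_D = W·d = 1746·3.42 = 5971.3 kN·m/m
FS = M_R / M_D = 14166.5 / 5971.3 = 2.372

FS = 2.37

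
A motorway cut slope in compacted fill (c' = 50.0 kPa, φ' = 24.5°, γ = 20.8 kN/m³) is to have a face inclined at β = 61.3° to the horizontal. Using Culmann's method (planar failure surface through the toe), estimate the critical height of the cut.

H_c = 38.51 m

Culmann's analysis gives the critical failure plane at α_cr = (β + φ')/2 = (61.3 + 24.5)/2 = 42.9°, and the critical height
H_c = (4c'/γ) · sinβ cosφ' / [1 − cos(β − φ')]
    = (4·50.0/20.8) · sin61.3°·cos24.5° / [1 − cos(36.8°)]
    = 9.615 · 0.8771·0.9100 / [1 − 0.8007]
    = 9.615 · 0.7982 / 0.1993
    = 38.51 m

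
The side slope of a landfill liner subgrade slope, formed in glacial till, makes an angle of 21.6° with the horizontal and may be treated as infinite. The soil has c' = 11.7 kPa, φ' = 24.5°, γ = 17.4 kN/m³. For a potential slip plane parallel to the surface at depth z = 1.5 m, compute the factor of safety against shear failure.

For an infinite slope with a slip plane parallel to the surface (no pore pressure): FS = [c' + γz cos²β tanφ'] / [γz sinβ cosβ].
γz = 17.4·1.5 = 26.10 kN/m²
Numerator = 11.7 + 26.10·cos²21.6°·tan24.5° = 11.7 + 26.10·0.8645·0.4557 = 21.983 kPa
Denominator = 26.10·sin21.6°·cos21.6° = 26.10·0.3681·0.9298 = 8.933 kPa
FS = 21.983 / 8.933 = 2.461

FS = 2.46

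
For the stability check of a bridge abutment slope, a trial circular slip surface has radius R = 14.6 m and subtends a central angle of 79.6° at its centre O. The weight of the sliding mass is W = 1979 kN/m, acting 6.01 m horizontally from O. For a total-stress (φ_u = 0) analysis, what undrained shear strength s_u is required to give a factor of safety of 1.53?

s_u = 61.4 kPa

FS = s_u·L_a·R / (W·d), so s_u = FS·W·d / (L_a·R).
Arc length L_a = R·θ = 14.6·(79.6°·π/180) = 14.6·1.3893 = 20.28 m
s_u = 1.53·1979·6.01 / (20.28·14.6) = 18197.5 / 296.14 = 61.45 kPa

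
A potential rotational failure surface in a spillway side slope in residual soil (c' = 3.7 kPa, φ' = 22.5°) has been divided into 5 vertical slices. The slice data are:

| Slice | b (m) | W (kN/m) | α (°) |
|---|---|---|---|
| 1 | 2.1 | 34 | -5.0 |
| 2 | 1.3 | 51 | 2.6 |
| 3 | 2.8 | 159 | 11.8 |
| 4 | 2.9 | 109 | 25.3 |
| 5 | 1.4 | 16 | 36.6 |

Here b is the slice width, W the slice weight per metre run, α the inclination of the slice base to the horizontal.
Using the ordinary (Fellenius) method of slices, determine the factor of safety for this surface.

FS = 2.13

Ordinary method of slices: FS = Σ[c'·Δl_i + (W_i cosα_i)·tanφ'] / Σ W_i sinα_i, with Δl_i = b_i / cosα_i.
Slice 1: Δl = 2.1/cos(-5.0°) = 2.108 m; N'_1 = 34·cos(-5.0°) = 33.9; c'Δl = 7.80; W sinα = -3.0
Slice 2: Δl = 1.3/cos2.6° = 1.301 m; N'_2 = 51·cos2.6° = 50.9; c'Δl = 4.81; W sinα = 2.3
Slice 3: Δl = 2.8/cos11.8° = 2.860 m; N'_3 = 159·cos11.8° = 155.6; c'Δl = 10.58; W sinα = 32.5
Slice 4: Δl = 2.9/cos25.3° = 3.208 m; N'_4 = 109·cos25.3° = 98.5; c'Δl = 11.87; W sinα = 46.6
Slice 5: Δl = 1.4/cos36.6° = 1.744 m; N'_5 = 16·cos36.6° = 12.8; c'Δl = 6.45; W sinα = 9.5
Σc'Δl = 41.5 kN/m; ΣN' = 351.8 kN/m; ΣW sinα = 88.0 kN/m
Resisting = 41.5 + 351.8·tan22.5° = 41.5 + 145.7 = 187.3 kN/m
FS = 187.3 / 88.0 = 2.128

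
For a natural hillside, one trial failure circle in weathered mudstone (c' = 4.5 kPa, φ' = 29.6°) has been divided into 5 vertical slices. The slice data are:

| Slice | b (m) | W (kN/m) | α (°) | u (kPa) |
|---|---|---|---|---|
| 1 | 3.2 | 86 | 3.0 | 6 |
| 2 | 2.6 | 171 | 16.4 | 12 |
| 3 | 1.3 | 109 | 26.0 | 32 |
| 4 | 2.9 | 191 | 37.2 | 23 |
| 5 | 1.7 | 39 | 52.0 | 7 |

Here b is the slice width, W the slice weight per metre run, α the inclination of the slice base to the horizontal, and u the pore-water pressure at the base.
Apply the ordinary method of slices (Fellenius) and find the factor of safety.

FS = 0.99

Ordinary method of slices: FS = Σ[c'·Δl_i + (W_i cosα_i − u_i·Δl_i)·tanφ'] / Σ W_i sinα_i, with Δl_i = b_i / cosα_i.
Slice 1: Δl = 3.2/cos3.0° = 3.204 m; N'_1 = 86·cos3.0° − 6·3.204 = 66.7; c'Δl = 14.42; W sinα = 4.5
Slice 2: Δl = 2.6/cos16.4° = 2.710 m; N'_2 = 171·cos16.4° − 12·2.710 = 131.5; c'Δl = 12.20; W sinα = 48.3
Slice 3: Δl = 1.3/cos26.0° = 1.446 m; N'_3 = 109·cos26.0° − 32·1.446 = 51.7; c'Δl = 6.51; W sinα = 47.8
Slice 4: Δl = 2.9/cos37.2° = 3.641 m; N'_4 = 191·cos37.2° − 23·3.641 = 68.4; c'Δl = 16.38; W sinα = 115.5
Slice 5: Δl = 1.7/cos52.0° = 2.761 m; N'_5 = 39·cos52.0° − 7·2.761 = 4.7; c'Δl = 12.43; W sinα = 30.7
Σc'Δl = 61.9 kN/m; ΣN' = 322.9 kN/m; ΣW sinα = 246.8 kN/m
Resisting = 61.9 + 322.9·tan29.6° = 61.9 + 183.5 = 245.4 kN/m
FS = 245.4 / 246.8 = 0.994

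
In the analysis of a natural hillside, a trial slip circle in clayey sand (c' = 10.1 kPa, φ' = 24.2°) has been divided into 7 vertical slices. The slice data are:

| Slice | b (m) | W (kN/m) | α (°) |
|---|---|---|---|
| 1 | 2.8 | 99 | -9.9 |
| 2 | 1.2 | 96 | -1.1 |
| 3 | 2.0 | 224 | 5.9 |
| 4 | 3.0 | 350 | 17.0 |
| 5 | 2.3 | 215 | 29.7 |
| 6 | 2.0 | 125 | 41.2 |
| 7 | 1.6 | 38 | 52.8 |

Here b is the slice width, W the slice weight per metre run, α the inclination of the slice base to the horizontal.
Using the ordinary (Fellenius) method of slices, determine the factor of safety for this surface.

Ordinary method of slices: FS = Σ[c'·Δl_i + (W_i cosα_i)·tanφ'] / Σ W_i sinα_i, with Δl_i = b_i / cosα_i.
Slice 1: Δl = 2.8/cos(-9.9°) = 2.842 m; N'_1 = 99·cos(-9.9°) = 97.5; c'Δl = 28.71; W sinα = -17.0
Slice 2: Δl = 1.2/cos(-1.1°) = 1.200 m; N'_2 = 96·cos(-1.1°) = 96.0; c'Δl = 12.12; W sinα = -1.8
Slice 3: Δl = 2.0/cos5.9° = 2.011 m; N'_3 = 224·cos5.9° = 222.8; c'Δl = 20.31; W sinα = 23.0
Slice 4: Δl = 3.0/cos17.0° = 3.137 m; N'_4 = 350·cos17.0° = 334.7; c'Δl = 31.68; W sinα = 102.3
Slice 5: Δl = 2.3/cos29.7° = 2.648 m; N'_5 = 215·cos29.7° = 186.8; c'Δl = 26.74; W sinα = 106.5
Slice 6: Δl = 2.0/cos41.2° = 2.658 m; N'_6 = 125·cos41.2° = 94.1; c'Δl = 26.85; W sinα = 82.3
Slice 7: Δl = 1.6/cos52.8° = 2.646 m; N'_7 = 38·cos52.8° = 23.0; c'Δl = 26.73; W sinα = 30.3
Σc'Δl = 173.1 kN/m; ΣN' = 1054.8 kN/m; ΣW sinα = 325.6 kN/m
Resisting = 173.1 + 1054.8·tan24.2° = 173.1 + 474.1 = 647.2 kN/m
FS = 647.2 / 325.6 = 1.988

FS = 1.99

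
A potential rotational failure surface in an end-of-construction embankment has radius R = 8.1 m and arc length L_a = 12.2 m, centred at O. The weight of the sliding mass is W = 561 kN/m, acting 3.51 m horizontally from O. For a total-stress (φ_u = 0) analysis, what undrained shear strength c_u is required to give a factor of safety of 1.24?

FS = c_u·L_a·R / (W·d), so c_u = FS·W·d / (L_a·R).
c_u = 1.24·561·3.51 / (12.20·8.1) = 2441.7 / 98.82 = 24.71 kPa

c_u = 24.7 kPa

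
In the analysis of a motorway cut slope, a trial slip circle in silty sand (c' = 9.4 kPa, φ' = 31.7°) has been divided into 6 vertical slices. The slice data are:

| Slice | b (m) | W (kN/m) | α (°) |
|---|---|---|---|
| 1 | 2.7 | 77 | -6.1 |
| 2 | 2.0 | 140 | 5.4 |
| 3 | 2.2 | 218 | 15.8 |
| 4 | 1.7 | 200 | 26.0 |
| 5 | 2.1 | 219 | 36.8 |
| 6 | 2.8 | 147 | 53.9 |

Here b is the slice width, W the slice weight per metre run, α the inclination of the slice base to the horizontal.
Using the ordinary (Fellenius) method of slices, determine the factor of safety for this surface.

Ordinary method of slices: FS = Σ[c'·Δl_i + (W_i cosα_i)·tanφ'] / Σ W_i sinα_i, with Δl_i = b_i / cosα_i.
Slice 1: Δl = 2.7/cos(-6.1°) = 2.715 m; N'_1 = 77·cos(-6.1°) = 76.6; c'Δl = 25.52; W sinα = -8.2
Slice 2: Δl = 2.0/cos5.4° = 2.009 m; N'_2 = 140·cos5.4° = 139.4; c'Δl = 18.88; W sinα = 13.2
Slice 3: Δl = 2.2/cos15.8° = 2.286 m; N'_3 = 218·cos15.8° = 209.8; c'Δl = 21.49; W sinα = 59.4
Slice 4: Δl = 1.7/cos26.0° = 1.891 m; N'_4 = 200·cos26.0° = 179.8; c'Δl = 17.78; W sinα = 87.7
Slice 5: Δl = 2.1/cos36.8° = 2.623 m; N'_5 = 219·cos36.8° = 175.4; c'Δl = 24.65; W sinα = 131.2
Slice 6: Δl = 2.8/cos53.9° = 4.752 m; N'_6 = 147·cos53.9° = 86.6; c'Δl = 44.67; W sinα = 118.8
Σc'Δl = 153.0 kN/m; ΣN' = 867.4 kN/m; ΣW sinα = 402.0 kN/m
Resisting = 153.0 + 867.4·tan31.7° = 153.0 + 535.7 = 688.7 kN/m
FS = 688.7 / 402.0 = 1.713

FS = 1.71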